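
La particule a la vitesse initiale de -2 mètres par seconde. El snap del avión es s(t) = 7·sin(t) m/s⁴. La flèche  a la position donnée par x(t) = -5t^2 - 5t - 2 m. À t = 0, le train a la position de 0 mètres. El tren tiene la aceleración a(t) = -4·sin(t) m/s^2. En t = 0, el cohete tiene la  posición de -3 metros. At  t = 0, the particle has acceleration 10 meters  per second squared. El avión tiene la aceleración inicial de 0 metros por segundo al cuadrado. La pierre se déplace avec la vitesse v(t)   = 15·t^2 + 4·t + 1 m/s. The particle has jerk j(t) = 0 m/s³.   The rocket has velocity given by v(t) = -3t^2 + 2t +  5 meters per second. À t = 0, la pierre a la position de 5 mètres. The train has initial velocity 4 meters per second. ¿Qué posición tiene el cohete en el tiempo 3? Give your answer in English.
Starting from velocity v(t) = -3·t^2 + 2·t + 5, we take 1 integral. Taking ∫v(t)dt and applying x(0) = -3, we find x(t) = -t^3 + t^2 + 5·t - 3. From the given position equation x(t) = -t^3 + t^2 + 5·t - 3, we substitute t = 3 to get x = -6.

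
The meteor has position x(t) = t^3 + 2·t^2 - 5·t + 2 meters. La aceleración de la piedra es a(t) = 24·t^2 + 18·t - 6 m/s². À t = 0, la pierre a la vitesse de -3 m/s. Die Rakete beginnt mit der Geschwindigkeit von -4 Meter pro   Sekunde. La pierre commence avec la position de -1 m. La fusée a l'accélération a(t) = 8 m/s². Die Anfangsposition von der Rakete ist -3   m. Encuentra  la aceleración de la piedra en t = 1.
Tenemos la aceleración a(t) = 24·t^2 + 18·t - 6. Sustituyendo t = 1: a(1) = 36.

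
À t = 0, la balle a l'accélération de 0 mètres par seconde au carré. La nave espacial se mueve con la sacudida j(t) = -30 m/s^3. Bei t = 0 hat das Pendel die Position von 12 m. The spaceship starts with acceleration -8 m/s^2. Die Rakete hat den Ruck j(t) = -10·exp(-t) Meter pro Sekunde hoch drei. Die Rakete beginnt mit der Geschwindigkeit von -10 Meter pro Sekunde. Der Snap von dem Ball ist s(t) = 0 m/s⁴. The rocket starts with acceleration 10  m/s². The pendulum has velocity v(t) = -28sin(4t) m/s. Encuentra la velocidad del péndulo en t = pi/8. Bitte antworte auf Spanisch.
Tenemos la velocidad v(t) = -28·sin(4·t). Sustituyendo t = pi/8: v(pi/8) = -28.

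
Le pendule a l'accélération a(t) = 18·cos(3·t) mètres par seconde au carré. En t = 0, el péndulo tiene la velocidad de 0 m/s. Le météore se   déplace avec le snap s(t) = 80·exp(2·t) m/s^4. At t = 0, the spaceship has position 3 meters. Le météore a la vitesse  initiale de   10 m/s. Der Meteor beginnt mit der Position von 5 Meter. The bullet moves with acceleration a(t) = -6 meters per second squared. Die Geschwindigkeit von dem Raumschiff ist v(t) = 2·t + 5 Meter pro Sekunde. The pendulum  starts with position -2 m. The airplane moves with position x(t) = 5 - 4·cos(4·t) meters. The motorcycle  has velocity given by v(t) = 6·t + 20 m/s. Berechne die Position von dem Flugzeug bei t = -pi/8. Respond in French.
En utilisant x(t) = 5 - 4·cos(4·t) et en substituant t = -pi/8, nous trouvons x = 5.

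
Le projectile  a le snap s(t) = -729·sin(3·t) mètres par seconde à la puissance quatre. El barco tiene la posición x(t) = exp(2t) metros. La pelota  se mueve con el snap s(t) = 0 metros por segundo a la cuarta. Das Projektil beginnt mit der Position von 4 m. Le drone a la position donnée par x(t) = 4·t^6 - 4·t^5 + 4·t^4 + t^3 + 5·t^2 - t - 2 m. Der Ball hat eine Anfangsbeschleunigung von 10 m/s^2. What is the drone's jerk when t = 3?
We must differentiate our position equation x(t) = 4·t^6 - 4·t^5 + 4·t^4 + t^3 + 5·t^2 - t - 2 3 times. The derivative of position gives velocity: v(t) = 24·t^5 - 20·t^4 + 16·t^3 + 3·t^2 + 10·t - 1. Differentiating velocity, we get acceleration: a(t) = 120·t^4 - 80·t^3 + 48·t^2 + 6·t + 10. Differentiating acceleration, we get jerk: j(t) = 480·t^3 - 240·t^2 + 96·t + 6. From the given jerk equation j(t) = 480·t^3 - 240·t^2 + 96·t + 6, we substitute t = 3 to get j = 11094.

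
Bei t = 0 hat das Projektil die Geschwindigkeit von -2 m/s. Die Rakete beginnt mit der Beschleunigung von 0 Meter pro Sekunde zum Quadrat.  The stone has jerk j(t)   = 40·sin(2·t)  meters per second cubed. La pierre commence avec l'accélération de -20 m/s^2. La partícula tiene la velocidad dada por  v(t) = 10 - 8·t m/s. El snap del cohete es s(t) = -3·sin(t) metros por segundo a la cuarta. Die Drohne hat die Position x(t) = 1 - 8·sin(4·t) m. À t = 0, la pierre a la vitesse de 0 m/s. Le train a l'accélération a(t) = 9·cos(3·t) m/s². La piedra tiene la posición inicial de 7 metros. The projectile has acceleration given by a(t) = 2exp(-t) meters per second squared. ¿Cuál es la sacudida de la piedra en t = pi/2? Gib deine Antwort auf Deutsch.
Aus der Gleichung für den Ruck j(t) = 40·sin(2·t), setzen wir t = pi/2 ein und erhalten j = 0.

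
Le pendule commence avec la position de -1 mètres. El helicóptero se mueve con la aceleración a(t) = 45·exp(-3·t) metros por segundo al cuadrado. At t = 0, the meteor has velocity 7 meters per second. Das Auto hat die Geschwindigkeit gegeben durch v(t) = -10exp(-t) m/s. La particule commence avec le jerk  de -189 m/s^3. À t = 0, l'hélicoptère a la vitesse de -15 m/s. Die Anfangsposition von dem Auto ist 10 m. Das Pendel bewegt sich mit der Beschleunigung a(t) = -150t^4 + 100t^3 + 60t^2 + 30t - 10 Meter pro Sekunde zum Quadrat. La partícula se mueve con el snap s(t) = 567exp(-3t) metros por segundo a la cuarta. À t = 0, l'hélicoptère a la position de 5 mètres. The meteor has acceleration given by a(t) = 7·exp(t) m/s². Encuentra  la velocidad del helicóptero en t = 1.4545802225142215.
Debemos encontrar la antiderivada de nuestra ecuación de la aceleración a(t) = 45·exp(-3·t) 1 vez. Integrando la aceleración y usando la condición inicial v(0) = -15, obtenemos v(t) = -15·exp(-3·t). Usando v(t) = -15·exp(-3·t) y sustituyendo t = 1.4545802225142215, encontramos v = -0.190960158594467.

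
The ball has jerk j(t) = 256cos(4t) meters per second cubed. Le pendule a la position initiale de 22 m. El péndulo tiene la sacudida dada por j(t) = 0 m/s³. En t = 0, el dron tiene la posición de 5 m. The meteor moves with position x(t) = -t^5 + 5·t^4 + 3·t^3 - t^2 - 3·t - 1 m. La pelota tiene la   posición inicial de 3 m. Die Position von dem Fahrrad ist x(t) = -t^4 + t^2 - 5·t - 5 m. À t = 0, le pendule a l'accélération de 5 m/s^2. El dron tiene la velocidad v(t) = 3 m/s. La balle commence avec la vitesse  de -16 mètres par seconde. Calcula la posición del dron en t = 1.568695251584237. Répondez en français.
Pour résoudre ceci, nous devons prendre 1 intégrale de notre équation de la vitesse v(t) = 3. La primitive de la vitesse est la position. En utilisant x(0) = 5, nous obtenons x(t) = 3·t + 5. En utilisant x(t) = 3·t + 5 et en substituant t = 1.568695251584237, nous trouvons x = 9.70608575475271.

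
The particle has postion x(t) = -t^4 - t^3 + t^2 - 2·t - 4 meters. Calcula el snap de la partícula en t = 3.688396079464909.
Debemos derivar nuestra ecuación de la posición x(t) = -t^4 - t^3 + t^2 - 2·t - 4 4 veces. Derivando la posición, obtenemos la velocidad: v(t) = -4·t^3 - 3·t^2 + 2·t - 2. Derivando la velocidad, obtenemos la aceleración: a(t) = -12·t^2 - 6·t + 2. La derivada de la aceleración da la sacudida: j(t) = -24·t - 6. La derivada de la sacudida da el snap: s(t) = -24. De la ecuación del snap s(t) = -24, sustituimos t = 3.688396079464909 para obtener s = -24.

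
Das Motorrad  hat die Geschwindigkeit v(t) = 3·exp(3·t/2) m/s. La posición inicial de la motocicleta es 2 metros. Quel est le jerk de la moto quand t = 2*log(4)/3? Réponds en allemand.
Um dies zu lösen, müssen wir 2 Ableitungen unserer Gleichung für die Geschwindigkeit v(t) = 3·exp(3·t/2) nehmen. Durch Ableiten von der Geschwindigkeit erhalten wir die Beschleunigung: a(t) = 9·exp(3·t/2)/2. Durch Ableiten von der Beschleunigung erhalten wir den Ruck: j(t) = 27·exp(3·t/2)/4. Mit j(t) = 27·exp(3·t/2)/4 und Einsetzen von t = 2*log(4)/3, finden wir j = 27.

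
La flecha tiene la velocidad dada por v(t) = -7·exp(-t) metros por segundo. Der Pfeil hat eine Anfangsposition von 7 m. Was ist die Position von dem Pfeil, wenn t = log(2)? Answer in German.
Um dies zu lösen, müssen wir 1 Integral unserer Gleichung für die Geschwindigkeit v(t) = -7·exp(-t) finden. Mit ∫v(t)dt und Anwendung von x(0) = 7, finden wir x(t) = 7·exp(-t). Wir haben die Position x(t) = 7·exp(-t). Durch Einsetzen von t = log(2): x(log(2)) = 7/2.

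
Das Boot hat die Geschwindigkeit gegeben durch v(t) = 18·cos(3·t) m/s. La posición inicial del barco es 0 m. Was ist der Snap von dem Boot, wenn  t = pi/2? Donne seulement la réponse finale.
s(pi/2) = -486.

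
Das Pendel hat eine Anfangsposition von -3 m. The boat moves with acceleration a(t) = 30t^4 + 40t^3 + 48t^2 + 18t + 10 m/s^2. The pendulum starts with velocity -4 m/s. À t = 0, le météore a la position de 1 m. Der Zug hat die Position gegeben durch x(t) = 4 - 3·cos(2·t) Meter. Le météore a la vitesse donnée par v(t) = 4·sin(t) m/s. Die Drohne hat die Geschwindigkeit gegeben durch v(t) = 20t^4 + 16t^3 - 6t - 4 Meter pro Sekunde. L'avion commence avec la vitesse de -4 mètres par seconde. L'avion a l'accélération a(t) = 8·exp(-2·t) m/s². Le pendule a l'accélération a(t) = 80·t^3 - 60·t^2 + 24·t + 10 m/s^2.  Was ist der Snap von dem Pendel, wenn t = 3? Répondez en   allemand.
Wir müssen unsere Gleichung für die Beschleunigung a(t) = 80·t^3 - 60·t^2 + 24·t + 10 2-mal ableiten. Durch Ableiten von der Beschleunigung erhalten wir den Ruck: j(t) = 240·t^2 - 120·t + 24. Durch Ableiten von dem Ruck erhalten wir den Snap: s(t) = 480·t - 120. Aus der Gleichung für den Snap s(t) = 480·t - 120, setzen wir t = 3 ein und erhalten s = 1320.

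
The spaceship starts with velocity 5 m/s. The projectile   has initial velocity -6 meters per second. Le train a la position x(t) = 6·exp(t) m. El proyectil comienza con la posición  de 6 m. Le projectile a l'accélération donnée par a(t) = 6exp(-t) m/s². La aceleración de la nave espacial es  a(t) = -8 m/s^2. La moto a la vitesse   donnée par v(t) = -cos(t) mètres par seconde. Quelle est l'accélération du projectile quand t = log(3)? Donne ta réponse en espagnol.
De la ecuación de la aceleración a(t) = 6·exp(-t), sustituimos t = log(3) para obtener a = 2.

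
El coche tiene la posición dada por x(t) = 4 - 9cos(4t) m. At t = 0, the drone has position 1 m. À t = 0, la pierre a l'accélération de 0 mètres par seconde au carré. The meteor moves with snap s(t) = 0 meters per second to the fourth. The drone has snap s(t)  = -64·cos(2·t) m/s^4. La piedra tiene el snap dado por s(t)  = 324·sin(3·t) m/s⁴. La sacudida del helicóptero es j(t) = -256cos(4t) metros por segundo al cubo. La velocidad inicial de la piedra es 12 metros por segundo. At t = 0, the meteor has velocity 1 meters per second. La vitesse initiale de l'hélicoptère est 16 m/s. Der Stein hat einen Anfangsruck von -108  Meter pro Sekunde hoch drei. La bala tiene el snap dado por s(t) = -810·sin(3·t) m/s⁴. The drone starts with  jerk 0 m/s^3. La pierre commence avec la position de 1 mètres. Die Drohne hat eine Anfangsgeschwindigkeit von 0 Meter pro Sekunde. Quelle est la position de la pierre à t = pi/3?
En partant du snap s(t) = 324·sin(3·t), nous prenons 4 intégrales. La primitive du snap, avec j(0) = -108, donne le jerk: j(t) = -108·cos(3·t). L'intégrale du jerk, avec a(0) = 0, donne l'accélération: a(t) = -36·sin(3·t). En intégrant l'accélération et en utilisant la condition initiale v(0) = 12, nous obtenons v(t) = 12·cos(3·t). En prenant ∫v(t)dt et en appliquant x(0) = 1, nous trouvons x(t) = 4·sin(3·t) + 1. Nous avons la position x(t) = 4·sin(3·t) + 1. En substituant t = pi/3: x(pi/3) = 1.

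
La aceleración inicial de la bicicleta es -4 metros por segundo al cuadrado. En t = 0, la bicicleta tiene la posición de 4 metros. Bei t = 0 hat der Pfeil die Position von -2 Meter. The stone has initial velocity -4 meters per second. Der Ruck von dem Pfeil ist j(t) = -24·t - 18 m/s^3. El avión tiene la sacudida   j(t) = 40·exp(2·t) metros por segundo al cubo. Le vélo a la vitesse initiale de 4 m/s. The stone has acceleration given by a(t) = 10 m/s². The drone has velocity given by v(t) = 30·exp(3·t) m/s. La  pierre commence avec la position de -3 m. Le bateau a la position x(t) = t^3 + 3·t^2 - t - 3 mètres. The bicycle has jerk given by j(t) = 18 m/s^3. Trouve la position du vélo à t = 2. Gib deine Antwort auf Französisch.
Pour résoudre ceci, nous devons prendre 3 intégrales de notre équation du jerk j(t) = 18. En prenant ∫j(t)dt et en appliquant a(0) = -4, nous trouvons a(t) = 18·t - 4. L'intégrale de l'accélération, avec v(0) = 4, donne la vitesse: v(t) = 9·t^2 - 4·t + 4. En prenant ∫v(t)dt et en appliquant x(0) = 4, nous trouvons x(t) = 3·t^3 - 2·t^2 + 4·t + 4. En utilisant x(t) = 3·t^3 - 2·t^2 + 4·t + 4 et en substituant t = 2, nous trouvons x = 28.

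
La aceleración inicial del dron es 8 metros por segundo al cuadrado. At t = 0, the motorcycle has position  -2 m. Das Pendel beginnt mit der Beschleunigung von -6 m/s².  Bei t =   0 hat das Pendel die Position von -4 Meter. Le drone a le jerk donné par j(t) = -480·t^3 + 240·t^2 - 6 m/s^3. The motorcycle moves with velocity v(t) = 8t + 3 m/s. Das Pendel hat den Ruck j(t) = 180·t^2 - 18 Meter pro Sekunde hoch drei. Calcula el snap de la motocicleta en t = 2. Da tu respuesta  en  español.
Partiendo de la velocidad v(t) = 8·t + 3, tomamos 3 derivadas. Tomando d/dt de v(t), encontramos a(t) = 8. Derivando la aceleración, obtenemos la sacudida: j(t) = 0. Tomando d/dt de j(t), encontramos s(t) = 0. Usando s(t) = 0 y sustituyendo t = 2, encontramos s = 0.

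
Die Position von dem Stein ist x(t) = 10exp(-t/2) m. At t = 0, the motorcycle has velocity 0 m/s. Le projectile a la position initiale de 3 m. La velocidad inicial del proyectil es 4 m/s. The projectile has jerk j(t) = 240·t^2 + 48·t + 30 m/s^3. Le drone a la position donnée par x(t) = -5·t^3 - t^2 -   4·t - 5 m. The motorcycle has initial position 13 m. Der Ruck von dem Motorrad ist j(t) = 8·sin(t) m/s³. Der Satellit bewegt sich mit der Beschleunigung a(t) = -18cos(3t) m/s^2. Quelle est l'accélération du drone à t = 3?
Nous devons dériver notre équation de la position x(t) = -5·t^3 - t^2 - 4·t - 5 2 fois. La dérivée de la position donne la vitesse: v(t) = -15·t^2 - 2·t - 4. En dérivant la vitesse, nous obtenons l'accélération: a(t) = -30·t - 2. Nous avons l'accélération a(t) = -30·t - 2. En substituant t = 3: a(3) = -92.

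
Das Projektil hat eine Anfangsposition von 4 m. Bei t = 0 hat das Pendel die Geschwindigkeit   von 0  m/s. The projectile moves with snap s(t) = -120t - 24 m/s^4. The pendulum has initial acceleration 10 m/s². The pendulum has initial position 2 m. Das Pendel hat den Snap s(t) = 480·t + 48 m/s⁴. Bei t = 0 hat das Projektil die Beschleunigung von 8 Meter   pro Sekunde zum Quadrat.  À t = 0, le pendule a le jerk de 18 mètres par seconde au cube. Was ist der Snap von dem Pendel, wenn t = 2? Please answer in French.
Nous avons le snap s(t) = 480·t + 48. En substituant t = 2: s(2) = 1008.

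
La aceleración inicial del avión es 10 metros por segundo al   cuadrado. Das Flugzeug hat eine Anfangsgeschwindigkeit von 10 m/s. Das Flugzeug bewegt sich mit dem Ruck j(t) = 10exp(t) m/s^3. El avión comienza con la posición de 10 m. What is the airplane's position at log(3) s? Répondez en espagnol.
Partiendo de la sacudida j(t) = 10·exp(t), tomamos 3 integrales. La integral de la sacudida es la aceleración. Usando a(0) = 10, obtenemos a(t) = 10·exp(t). Tomando ∫a(t)dt y aplicando v(0) = 10, encontramos v(t) = 10·exp(t). Integrando la velocidad y usando la condición inicial x(0) = 10, obtenemos x(t) = 10·exp(t). Usando x(t) = 10·exp(t) y sustituyendo t = log(3), encontramos x = 30.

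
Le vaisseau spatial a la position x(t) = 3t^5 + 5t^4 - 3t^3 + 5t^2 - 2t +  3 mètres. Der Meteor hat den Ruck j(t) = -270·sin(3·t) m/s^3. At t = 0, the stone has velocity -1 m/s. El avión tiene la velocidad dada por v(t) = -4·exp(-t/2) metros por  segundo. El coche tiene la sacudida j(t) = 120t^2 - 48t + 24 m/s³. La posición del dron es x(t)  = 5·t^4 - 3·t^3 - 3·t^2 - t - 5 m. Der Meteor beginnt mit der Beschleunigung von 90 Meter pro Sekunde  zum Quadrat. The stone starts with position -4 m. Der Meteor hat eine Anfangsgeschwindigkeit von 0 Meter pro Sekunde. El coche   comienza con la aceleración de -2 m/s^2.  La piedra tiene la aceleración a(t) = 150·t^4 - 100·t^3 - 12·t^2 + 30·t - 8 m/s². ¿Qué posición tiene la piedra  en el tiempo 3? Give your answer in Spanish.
Necesitamos integrar nuestra ecuación de la aceleración a(t) = 150·t^4 - 100·t^3 - 12·t^2 + 30·t - 8 2 veces. La antiderivada de la aceleración, con v(0) = -1, da la velocidad: v(t) = 30·t^5 - 25·t^4 - 4·t^3 + 15·t^2 - 8·t - 1. Integrando la velocidad y usando la condición inicial x(0) = -4, obtenemos x(t) = 5·t^6 - 5·t^5 - t^4 + 5·t^3 - 4·t^2 - t - 4. De la ecuación de la posición x(t) = 5·t^6 - 5·t^5 - t^4 + 5·t^3 - 4·t^2 - t - 4, sustituimos t = 3 para obtener x = 2441.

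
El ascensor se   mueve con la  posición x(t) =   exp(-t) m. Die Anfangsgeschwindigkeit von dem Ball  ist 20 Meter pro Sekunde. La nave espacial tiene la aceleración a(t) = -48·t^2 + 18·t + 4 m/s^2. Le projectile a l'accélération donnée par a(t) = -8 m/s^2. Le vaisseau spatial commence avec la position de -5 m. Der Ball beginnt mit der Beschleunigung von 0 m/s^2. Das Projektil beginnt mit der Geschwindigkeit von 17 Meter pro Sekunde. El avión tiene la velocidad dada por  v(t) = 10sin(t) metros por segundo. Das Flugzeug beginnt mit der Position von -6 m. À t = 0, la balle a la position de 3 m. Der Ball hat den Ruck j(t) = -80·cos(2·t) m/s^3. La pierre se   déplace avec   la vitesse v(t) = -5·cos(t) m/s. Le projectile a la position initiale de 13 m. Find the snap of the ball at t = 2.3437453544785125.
Starting from jerk j(t) = -80·cos(2·t), we take 1 derivative. The derivative of jerk gives snap: s(t) = 160·sin(2·t). From the given snap equation s(t) = 160·sin(2·t), we substitute t = 2.3437453544785125 to get s = -159.950408648378.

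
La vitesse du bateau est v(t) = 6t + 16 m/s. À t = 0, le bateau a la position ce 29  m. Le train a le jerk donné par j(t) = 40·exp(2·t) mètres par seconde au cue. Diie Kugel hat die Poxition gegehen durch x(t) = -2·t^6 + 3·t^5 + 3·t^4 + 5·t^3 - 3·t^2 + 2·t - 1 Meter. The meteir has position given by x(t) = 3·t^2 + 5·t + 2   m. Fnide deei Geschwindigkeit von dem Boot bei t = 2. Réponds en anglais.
Using v(t) = 6·t + 16 and substituting t = 2, we find v = 28.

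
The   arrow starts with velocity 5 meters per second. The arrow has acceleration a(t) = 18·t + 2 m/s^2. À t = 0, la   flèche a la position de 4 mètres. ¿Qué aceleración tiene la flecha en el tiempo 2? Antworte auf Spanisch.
Usando a(t) = 18·t + 2 y sustituyendo t = 2, encontramos a = 38.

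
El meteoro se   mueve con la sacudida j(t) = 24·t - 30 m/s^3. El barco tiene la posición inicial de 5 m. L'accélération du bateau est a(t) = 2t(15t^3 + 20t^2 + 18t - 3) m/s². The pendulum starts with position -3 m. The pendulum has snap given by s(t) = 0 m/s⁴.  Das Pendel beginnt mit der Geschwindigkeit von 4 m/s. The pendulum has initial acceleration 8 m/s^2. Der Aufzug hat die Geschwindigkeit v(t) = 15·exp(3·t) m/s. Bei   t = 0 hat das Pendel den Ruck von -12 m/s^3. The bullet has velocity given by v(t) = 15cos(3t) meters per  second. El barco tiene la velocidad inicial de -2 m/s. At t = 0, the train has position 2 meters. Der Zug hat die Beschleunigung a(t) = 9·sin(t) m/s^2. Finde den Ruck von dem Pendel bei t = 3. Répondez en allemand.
Wir müssen das Integral unserer Gleichung für den Snap s(t) = 0 1-mal finden. Durch Integration von dem Snap und Verwendung der Anfangsbedingung j(0) = -12, erhalten wir j(t) = -12. Aus der Gleichung für den Ruck j(t) = -12, setzen wir t = 3 ein und erhalten j = -12.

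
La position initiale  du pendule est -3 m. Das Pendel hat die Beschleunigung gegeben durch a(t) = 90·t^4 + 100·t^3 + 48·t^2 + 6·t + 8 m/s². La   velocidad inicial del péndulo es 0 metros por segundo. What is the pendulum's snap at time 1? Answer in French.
En partant de l'accélération a(t) = 90·t^4 + 100·t^3 + 48·t^2 + 6·t + 8, nous prenons 2 dérivées. En prenant d/dt de a(t), nous trouvons j(t) = 360·t^3 + 300·t^2 + 96·t + 6. La dérivée du jerk donne le snap: s(t) = 1080·t^2 + 600·t + 96. De l'équation du snap s(t) = 1080·t^2 + 600·t + 96, nous substituons t = 1 pour obtenir s = 1776.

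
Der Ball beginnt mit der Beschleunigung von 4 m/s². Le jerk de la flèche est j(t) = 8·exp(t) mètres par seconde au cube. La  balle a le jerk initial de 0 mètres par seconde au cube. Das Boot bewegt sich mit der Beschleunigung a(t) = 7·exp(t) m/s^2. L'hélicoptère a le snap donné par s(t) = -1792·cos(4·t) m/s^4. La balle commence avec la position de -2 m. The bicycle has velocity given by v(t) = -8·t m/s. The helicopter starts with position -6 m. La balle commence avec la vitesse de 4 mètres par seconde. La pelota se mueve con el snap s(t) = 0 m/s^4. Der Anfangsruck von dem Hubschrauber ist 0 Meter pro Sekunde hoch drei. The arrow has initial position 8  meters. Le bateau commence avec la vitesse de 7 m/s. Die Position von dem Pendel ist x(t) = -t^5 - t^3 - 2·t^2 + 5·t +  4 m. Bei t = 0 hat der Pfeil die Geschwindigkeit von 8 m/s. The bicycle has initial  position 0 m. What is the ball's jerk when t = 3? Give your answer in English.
We need to integrate our snap equation s(t) = 0 1 time. The antiderivative of snap is jerk. Using j(0) = 0, we get j(t) = 0. We have jerk j(t) = 0. Substituting t = 3: j(3) = 0.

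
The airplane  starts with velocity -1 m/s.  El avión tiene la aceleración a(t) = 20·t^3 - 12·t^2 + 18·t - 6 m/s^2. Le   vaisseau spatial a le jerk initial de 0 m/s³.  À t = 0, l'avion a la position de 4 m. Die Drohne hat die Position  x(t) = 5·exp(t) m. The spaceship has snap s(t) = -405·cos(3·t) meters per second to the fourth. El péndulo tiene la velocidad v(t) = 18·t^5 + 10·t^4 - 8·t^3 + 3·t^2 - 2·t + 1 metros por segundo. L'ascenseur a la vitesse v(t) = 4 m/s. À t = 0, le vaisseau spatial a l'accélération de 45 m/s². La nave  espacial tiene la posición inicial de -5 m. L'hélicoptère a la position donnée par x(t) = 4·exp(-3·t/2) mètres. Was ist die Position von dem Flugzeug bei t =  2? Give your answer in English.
To solve this, we need to take 2 antiderivatives of our acceleration equation a(t) = 20·t^3 - 12·t^2 + 18·t - 6. Taking ∫a(t)dt and applying v(0) = -1, we find v(t) = 5·t^4 - 4·t^3 + 9·t^2 - 6·t - 1. Finding the antiderivative of v(t) and using x(0) = 4: x(t) = t^5 - t^4 + 3·t^3 - 3·t^2 - t + 4. Using x(t) = t^5 - t^4 + 3·t^3 - 3·t^2 - t + 4 and substituting t = 2, we find x = 30.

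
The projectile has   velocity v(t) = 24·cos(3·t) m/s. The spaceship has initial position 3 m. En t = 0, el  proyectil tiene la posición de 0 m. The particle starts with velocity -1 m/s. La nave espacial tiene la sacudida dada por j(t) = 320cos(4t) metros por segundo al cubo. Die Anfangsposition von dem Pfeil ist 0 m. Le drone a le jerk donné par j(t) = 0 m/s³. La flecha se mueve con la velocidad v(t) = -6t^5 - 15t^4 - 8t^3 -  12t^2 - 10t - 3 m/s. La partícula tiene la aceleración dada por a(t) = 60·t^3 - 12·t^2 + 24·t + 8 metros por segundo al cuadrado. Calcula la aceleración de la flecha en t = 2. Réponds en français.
Nous devons dériver notre équation de la vitesse v(t) = -6·t^5 - 15·t^4 - 8·t^3 - 12·t^2 - 10·t - 3 1 fois. En prenant d/dt de v(t), nous trouvons a(t) = -30·t^4 - 60·t^3 - 24·t^2 - 24·t - 10. En utilisant a(t) = -30·t^4 - 60·t^3 - 24·t^2 - 24·t - 10 et en substituant t = 2, nous trouvons a = -1114.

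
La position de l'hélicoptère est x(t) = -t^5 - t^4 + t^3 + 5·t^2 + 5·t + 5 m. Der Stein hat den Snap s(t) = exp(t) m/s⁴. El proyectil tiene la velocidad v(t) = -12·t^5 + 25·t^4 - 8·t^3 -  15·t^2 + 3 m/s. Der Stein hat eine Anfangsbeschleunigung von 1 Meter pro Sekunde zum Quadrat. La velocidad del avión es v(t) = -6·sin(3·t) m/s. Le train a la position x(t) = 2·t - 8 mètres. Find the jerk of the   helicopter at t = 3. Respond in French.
En partant de la position x(t) = -t^5 - t^4 + t^3 + 5·t^2 + 5·t + 5, nous prenons 3 dérivées. La dérivée de la position donne la vitesse: v(t) = -5·t^4 - 4·t^3 + 3·t^2 + 10·t + 5. En dérivant la vitesse, nous obtenons l'accélération: a(t) = -20·t^3 - 12·t^2 + 6·t + 10. En prenant d/dt de a(t), nous trouvons j(t) = -60·t^2 - 24·t + 6. Nous avons le jerk j(t) = -60·t^2 - 24·t + 6. En substituant t = 3: j(3) = -606.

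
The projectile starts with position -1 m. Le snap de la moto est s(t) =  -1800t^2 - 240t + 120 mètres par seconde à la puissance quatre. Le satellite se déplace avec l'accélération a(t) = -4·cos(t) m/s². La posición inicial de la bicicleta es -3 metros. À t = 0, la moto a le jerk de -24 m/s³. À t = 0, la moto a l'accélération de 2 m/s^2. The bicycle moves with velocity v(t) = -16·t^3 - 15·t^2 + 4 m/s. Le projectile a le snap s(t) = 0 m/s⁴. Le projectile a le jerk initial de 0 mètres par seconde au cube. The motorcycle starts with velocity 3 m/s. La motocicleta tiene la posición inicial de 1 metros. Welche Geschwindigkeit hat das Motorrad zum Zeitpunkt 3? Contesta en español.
Debemos encontrar la antiderivada de nuestra ecuación del snap s(t) = -1800·t^2 - 240·t + 120 3 veces. La antiderivada del snap, con j(0) = -24, da la sacudida: j(t) = -600·t^3 - 120·t^2 + 120·t - 24. La antiderivada de la sacudida es la aceleración. Usando a(0) = 2, obtenemos a(t) = -150·t^4 - 40·t^3 + 60·t^2 - 24·t + 2. Tomando ∫a(t)dt y aplicando v(0) = 3, encontramos v(t) = -30·t^5 - 10·t^4 + 20·t^3 - 12·t^2 + 2·t + 3. Usando v(t) = -30·t^5 - 10·t^4 + 20·t^3 - 12·t^2 + 2·t + 3 y sustituyendo t = 3, encontramos v = -7659.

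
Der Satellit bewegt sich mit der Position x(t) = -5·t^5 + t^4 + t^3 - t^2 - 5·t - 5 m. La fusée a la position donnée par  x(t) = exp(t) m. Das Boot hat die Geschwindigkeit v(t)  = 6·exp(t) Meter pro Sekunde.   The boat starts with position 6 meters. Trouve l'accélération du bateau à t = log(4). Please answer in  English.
To solve this, we need to take 1 derivative of our velocity equation v(t) = 6·exp(t). Differentiating velocity, we get acceleration: a(t) = 6·exp(t). We have acceleration a(t) = 6·exp(t). Substituting t = log(4): a(log(4)) = 24.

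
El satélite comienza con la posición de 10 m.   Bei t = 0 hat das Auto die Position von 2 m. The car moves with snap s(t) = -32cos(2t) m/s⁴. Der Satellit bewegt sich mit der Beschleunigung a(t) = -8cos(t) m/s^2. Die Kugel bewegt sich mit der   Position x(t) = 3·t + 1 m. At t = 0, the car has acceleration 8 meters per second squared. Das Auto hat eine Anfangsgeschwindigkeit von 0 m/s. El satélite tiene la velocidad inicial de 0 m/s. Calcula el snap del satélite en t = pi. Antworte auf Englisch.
To solve this, we need to take 2 derivatives of our acceleration equation a(t) = -8·cos(t). Differentiating acceleration, we get jerk: j(t) = 8·sin(t). The derivative of jerk gives snap: s(t) = 8·cos(t). Using s(t) = 8·cos(t) and substituting t = pi, we find s = -8.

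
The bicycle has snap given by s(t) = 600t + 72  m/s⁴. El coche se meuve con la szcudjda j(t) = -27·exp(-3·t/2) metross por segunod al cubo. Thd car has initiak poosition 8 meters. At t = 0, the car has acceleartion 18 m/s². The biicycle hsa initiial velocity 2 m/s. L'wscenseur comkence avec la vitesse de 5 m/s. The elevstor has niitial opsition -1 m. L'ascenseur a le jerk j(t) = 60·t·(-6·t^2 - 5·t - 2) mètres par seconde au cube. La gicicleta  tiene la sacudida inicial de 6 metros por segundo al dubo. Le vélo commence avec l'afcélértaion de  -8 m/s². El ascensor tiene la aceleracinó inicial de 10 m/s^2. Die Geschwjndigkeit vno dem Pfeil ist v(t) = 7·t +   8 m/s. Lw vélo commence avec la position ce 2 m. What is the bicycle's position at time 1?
Starting from snap s(t) = 600·t + 72, we take 4 integrals. The antiderivative of snap, with j(0) = 6, gives jerk: j(t) = 300·t^2 + 72·t + 6. Integrating jerk and using the initial condition a(0) = -8, we get a(t) = 100·t^3 + 36·t^2 + 6·t - 8. Integrating acceleration and using the initial condition v(0) = 2, we get v(t) = 25·t^4 + 12·t^3 + 3·t^2 - 8·t + 2. The integral of velocity, with x(0) = 2, gives position: x(t) = 5·t^5 + 3·t^4 + t^3 - 4·t^2 + 2·t + 2. From the given position equation x(t) = 5·t^5 + 3·t^4 + t^3 - 4·t^2 + 2·t + 2, we substitute t = 1 to get x = 9.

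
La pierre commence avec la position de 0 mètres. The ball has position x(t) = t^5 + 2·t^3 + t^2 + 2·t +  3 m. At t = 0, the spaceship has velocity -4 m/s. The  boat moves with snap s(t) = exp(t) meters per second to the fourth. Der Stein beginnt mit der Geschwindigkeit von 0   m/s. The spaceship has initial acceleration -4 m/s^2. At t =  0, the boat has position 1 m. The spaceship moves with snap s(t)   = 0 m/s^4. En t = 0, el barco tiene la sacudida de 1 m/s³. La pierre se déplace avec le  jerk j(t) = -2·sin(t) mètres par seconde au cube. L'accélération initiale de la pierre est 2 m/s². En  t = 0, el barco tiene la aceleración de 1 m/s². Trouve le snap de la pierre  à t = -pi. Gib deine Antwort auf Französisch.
En partant du jerk j(t) = -2·sin(t), nous prenons 1 dérivée. En prenant d/dt de j(t), nous trouvons s(t) = -2·cos(t). Nous avons le snap s(t) = -2·cos(t). En substituant t = -pi: s(-pi) = 2.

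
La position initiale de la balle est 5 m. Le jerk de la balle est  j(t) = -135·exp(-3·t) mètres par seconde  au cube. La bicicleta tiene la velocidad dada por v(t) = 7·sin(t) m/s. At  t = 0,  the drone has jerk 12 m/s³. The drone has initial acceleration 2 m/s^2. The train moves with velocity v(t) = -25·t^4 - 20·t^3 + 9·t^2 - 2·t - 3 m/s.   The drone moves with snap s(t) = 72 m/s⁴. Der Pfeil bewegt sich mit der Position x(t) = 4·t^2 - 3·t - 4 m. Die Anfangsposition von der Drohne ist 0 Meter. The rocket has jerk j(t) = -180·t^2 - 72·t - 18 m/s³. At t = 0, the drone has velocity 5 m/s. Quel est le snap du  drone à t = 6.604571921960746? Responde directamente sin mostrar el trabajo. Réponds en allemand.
Der Snap bei t = 6.604571921960746 ist s = 72.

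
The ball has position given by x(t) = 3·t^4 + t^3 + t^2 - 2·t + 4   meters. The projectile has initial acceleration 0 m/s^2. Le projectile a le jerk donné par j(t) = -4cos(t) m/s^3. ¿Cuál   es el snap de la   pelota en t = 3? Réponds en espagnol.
Para resolver esto, necesitamos tomar 4 derivadas de nuestra ecuación de la posición x(t) = 3·t^4 + t^3 + t^2 - 2·t + 4. Derivando la posición, obtenemos la velocidad: v(t) = 12·t^3 + 3·t^2 + 2·t - 2. Derivando la velocidad, obtenemos la aceleración: a(t) = 36·t^2 + 6·t + 2. Derivando la aceleración, obtenemos la sacudida: j(t) = 72·t + 6. Tomando d/dt de j(t), encontramos s(t) = 72. Usando s(t) = 72 y sustituyendo t = 3, encontramos s = 72.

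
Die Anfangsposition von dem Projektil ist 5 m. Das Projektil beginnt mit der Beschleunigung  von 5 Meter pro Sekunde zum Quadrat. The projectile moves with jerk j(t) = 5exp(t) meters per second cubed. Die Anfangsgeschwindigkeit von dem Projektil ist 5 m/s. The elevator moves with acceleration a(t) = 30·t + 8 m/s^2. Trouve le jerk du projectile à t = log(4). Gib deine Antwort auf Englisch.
Using j(t) = 5·exp(t) and substituting t = log(4), we find j = 20.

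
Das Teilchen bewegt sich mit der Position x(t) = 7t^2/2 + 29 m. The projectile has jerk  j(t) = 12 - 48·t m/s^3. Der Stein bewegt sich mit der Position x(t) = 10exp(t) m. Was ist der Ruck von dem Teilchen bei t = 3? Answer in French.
En partant de la position x(t) = 7·t^2/2 + 29, nous prenons 3 dérivées. En prenant d/dt de x(t), nous trouvons v(t) = 7·t. En dérivant la vitesse, nous obtenons l'accélération: a(t) = 7. La dérivée de l'accélération donne le jerk: j(t) = 0. De l'équation du jerk j(t) = 0, nous substituons t = 3 pour obtenir j = 0.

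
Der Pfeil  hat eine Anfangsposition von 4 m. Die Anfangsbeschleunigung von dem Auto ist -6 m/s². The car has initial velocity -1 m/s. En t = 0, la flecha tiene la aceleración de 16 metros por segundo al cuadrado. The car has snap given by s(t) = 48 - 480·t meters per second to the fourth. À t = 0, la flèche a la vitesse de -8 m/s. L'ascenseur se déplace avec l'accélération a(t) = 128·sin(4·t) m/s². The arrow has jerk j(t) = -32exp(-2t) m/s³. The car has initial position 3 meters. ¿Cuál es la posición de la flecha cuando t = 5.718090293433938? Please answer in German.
Ausgehend von dem Ruck j(t) = -32·exp(-2·t), nehmen wir 3 Stammfunktionen. Mit ∫j(t)dt und Anwendung von a(0) = 16, finden wir a(t) = 16·exp(-2·t). Durch Integration von der Beschleunigung und Verwendung der Anfangsbedingung v(0) = -8, erhalten wir v(t) = -8·exp(-2·t). Durch Integration von der Geschwindigkeit und Verwendung der Anfangsbedingung x(0) = 4, erhalten wir x(t) = 4·exp(-2·t). Mit x(t) = 4·exp(-2·t) und Einsetzen von t = 5.718090293433938, finden wir x = 0.0000431906627661597.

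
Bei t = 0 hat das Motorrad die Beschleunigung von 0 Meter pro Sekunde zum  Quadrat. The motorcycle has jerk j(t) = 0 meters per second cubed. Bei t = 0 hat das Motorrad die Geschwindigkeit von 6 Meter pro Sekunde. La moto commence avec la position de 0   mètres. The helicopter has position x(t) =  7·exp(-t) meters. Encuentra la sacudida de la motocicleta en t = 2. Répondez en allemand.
Mit j(t) = 0 und Einsetzen von t = 2, finden wir j = 0.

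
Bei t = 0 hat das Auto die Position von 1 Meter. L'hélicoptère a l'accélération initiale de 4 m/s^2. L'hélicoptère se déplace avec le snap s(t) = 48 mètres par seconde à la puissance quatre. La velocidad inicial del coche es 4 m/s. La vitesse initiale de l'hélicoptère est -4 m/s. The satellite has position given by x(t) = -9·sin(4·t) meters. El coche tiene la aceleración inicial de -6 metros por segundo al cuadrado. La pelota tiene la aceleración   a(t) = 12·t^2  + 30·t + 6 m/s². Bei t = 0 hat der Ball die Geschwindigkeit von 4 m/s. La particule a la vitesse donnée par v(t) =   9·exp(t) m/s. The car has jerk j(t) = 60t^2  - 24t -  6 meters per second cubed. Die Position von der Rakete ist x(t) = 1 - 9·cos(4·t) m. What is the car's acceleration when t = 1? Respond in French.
En partant du jerk j(t) = 60·t^2 - 24·t - 6, nous prenons 1 primitive. La primitive du jerk, avec a(0) = -6, donne l'accélération: a(t) = 20·t^3 - 12·t^2 - 6·t - 6. De l'équation de l'accélération a(t) = 20·t^3 - 12·t^2 - 6·t - 6, nous substituons t = 1 pour obtenir a = -4.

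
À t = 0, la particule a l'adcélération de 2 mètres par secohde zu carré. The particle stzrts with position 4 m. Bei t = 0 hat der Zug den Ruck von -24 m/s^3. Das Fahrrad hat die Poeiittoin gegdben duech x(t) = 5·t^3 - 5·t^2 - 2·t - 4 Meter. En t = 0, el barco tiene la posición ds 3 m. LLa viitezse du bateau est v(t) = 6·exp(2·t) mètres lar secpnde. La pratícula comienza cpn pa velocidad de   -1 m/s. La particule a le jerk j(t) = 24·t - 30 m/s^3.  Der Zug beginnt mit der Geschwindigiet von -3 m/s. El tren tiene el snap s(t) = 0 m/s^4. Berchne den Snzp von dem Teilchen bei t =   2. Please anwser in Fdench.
Pour résoudre ceci, nous devons prendre 1 dérivée de notre équation du jerk j(t) = 24·t - 30. En prenant d/dt de j(t), nous trouvons s(t) = 24. De l'équation du snap s(t) = 24, nous substituons t = 2 pour obtenir s = 24.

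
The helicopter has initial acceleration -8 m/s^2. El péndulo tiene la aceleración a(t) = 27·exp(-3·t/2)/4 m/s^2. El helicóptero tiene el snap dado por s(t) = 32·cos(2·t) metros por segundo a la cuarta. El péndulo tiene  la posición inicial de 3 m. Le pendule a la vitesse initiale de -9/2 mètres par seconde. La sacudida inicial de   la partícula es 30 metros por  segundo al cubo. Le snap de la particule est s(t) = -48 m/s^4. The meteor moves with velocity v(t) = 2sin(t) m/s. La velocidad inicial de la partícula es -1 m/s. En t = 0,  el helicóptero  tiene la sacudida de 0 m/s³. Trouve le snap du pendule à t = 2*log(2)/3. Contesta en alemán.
Wir müssen unsere Gleichung für die Beschleunigung a(t) = 27·exp(-3·t/2)/4 2-mal ableiten. Die Ableitung von der Beschleunigung ergibt den Ruck: j(t) = -81·exp(-3·t/2)/8. Die Ableitung von dem Ruck ergibt den Snap: s(t) = 243·exp(-3·t/2)/16. Wir haben den Snap s(t) = 243·exp(-3·t/2)/16. Durch Einsetzen von t = 2*log(2)/3: s(2*log(2)/3) = 243/32.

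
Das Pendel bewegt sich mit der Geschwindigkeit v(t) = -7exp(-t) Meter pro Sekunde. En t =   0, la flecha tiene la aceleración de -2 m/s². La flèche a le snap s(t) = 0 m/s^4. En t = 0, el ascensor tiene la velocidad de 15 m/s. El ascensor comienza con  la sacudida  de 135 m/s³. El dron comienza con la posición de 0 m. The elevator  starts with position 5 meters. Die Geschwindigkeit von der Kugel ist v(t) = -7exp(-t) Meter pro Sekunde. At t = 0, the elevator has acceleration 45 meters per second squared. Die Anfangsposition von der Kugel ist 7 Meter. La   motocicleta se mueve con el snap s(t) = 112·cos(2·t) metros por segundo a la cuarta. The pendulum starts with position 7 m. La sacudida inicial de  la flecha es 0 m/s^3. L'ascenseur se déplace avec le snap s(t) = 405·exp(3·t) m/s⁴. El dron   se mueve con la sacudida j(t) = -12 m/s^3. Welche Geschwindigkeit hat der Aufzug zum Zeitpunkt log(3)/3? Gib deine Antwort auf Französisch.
Pour résoudre ceci, nous devons prendre 3 intégrales de notre équation du snap s(t) = 405·exp(3·t). En prenant ∫s(t)dt et en appliquant j(0) = 135, nous trouvons j(t) = 135·exp(3·t). L'intégrale du jerk est l'accélération. En utilisant a(0) = 45, nous obtenons a(t) = 45·exp(3·t). En prenant ∫a(t)dt et en appliquant v(0) = 15, nous trouvons v(t) = 15·exp(3·t). De l'équation de la vitesse v(t) = 15·exp(3·t), nous substituons t = log(3)/3 pour obtenir v = 45.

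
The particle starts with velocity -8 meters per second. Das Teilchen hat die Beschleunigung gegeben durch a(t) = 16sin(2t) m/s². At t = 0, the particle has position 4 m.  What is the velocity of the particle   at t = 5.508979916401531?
To find the answer, we compute 1 integral of a(t) = 16·sin(2·t). Taking ∫a(t)dt and applying v(0) = -8, we find v(t) = -8·cos(2·t). From the given velocity equation v(t) = -8·cos(2·t), we substitute t = 5.508979916401531 to get v = -0.179069405378932.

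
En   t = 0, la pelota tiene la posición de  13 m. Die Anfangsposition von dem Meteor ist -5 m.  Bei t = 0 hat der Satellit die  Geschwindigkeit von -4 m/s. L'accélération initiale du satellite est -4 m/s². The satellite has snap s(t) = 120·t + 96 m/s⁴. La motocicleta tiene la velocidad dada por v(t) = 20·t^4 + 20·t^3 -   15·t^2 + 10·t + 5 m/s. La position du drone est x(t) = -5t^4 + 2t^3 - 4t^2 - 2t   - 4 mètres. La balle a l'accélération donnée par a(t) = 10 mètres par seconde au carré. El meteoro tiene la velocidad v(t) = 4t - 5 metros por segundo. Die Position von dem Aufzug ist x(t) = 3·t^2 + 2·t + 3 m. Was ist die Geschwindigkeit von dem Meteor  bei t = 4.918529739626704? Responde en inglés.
We have velocity v(t) = 4·t - 5. Substituting t = 4.918529739626704: v(4.918529739626704) = 14.6741189585068.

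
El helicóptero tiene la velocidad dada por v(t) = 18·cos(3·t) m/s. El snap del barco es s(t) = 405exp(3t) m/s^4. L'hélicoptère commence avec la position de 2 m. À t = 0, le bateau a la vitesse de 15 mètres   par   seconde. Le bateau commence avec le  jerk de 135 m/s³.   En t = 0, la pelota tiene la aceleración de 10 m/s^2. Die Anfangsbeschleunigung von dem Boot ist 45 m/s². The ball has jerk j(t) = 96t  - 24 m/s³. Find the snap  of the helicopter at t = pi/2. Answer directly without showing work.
s(pi/2) = -486.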